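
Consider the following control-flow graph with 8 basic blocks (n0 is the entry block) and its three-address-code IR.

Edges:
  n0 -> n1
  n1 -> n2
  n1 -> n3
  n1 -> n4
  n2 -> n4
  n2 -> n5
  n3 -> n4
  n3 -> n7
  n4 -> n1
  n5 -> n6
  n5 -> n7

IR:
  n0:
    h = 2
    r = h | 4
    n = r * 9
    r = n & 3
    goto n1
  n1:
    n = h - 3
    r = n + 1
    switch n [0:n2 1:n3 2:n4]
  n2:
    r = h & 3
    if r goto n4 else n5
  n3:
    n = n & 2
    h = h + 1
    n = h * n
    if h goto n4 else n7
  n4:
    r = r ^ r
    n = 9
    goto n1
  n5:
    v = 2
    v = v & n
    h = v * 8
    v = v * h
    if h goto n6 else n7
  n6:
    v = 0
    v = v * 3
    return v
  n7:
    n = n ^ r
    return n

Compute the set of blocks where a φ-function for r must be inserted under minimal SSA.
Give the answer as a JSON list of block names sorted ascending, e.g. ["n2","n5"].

Answer: ["n1", "n4", "n7"]

Working:
idom tree: n1←n0 n2←n1 n3←n1 n4←n1 n5←n2 n6←n5 n7←n1
Join-block Dom:
  n1: preds {n0,n4}: {n0} ∩ {n0,n1,n4} = {n0}; idom=n0
  n4: preds {n1,n2,n3}: {n0,n1} ∩ {n0,n1,n2} ∩ {n0,n1,n3} = {n0,n1}; idom=n1
  n7: preds {n3,n5}: {n0,n1,n3} ∩ {n0,n1,n2,n5} = {n0,n1}; idom=n1

DF derivation:
  join n1 pred n0: · stop@n0
  join n1 pred n4: n4→n1 stop@n0
  join n4 pred n1: · stop@n1
  join n4 pred n2: n2 stop@n1
  join n4 pred n3: n3 stop@n1
  join n7 pred n3: n3 stop@n1
  join n7 pred n5: n5→n2 stop@n1
  n0 → ∅
  n1 → {n1}
  n2 → {n4,n7}
  n3 → {n4,n7}
  n4 → {n1}
  n5 → {n7}
  n6 → ∅
  n7 → ∅

φ for r: defs {n0,n1,n2,n4}
  DF⁺ = {n1,n4,n7}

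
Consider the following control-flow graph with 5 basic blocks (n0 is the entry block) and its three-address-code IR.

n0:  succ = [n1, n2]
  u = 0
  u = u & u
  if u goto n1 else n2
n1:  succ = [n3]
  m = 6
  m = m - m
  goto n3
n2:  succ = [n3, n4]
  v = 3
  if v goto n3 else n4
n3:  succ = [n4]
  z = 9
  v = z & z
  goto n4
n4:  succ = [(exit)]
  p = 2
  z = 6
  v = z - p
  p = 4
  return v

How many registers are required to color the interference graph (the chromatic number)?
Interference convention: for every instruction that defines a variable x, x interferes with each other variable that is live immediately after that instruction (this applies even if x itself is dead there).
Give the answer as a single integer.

Answer: 2

Working:
Block summaries:
  n0 def {u} use ∅
  n1 def {m} use ∅
  n2 def {v} use ∅
  n3 def {v,z} use ∅
  n4 def {p,v,z} use ∅

Backward fixpoint:
  n0: in=∅ out=∅
  n1: in=∅ out=∅
  n2: in=∅ out=∅
  n3: in=∅ out=∅
  n4: in=∅ out=∅

Conflict graph:
  m: ∅
  p: {v,z}
  u: ∅
  v: {p}
  z: {p}

Colouring:
  lower bound: {p,v} mutually conflict ⇒ χ ≥ 2
  2-colouring: R0={m,p,u}  R1={v,z}
  χ = 2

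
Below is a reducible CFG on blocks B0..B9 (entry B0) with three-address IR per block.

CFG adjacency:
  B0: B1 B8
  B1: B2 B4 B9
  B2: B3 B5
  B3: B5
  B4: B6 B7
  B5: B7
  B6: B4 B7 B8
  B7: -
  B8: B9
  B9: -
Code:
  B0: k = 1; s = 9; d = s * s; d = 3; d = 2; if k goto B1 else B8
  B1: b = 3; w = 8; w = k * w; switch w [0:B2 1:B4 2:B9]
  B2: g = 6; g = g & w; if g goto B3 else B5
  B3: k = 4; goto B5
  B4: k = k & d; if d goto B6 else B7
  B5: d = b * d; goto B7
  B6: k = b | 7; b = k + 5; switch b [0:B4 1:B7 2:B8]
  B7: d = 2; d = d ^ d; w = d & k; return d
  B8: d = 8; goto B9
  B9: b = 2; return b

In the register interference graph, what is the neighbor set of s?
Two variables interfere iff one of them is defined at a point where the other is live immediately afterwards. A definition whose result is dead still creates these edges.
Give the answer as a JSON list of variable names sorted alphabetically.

Answer: ["k"]

Derivation:
Per-block:
  B0 def {d,k,s} use ∅
  B1 def {b,w} use {k}
  B2 def {g} use {w}
  B3 def {k} use ∅
  B4 def {k} use {d,k}
  B5 def {d} use {b,d}
  B6 def {b,k} use {b}
  B7 def {d,w} use {k}
  B8 def {d} use ∅
  B9 def {b} use ∅

Liveness:
  live B0: ∅→{d,k}
  live B1: {d,k}→{b,d,k,w}
  live B2: {b,d,k,w}→{b,d,k}
  live B3: {b,d}→{b,d,k}
  live B4: {b,d,k}→{b,d,k}
  live B5: {b,d,k}→{k}
  live B6: {b,d}→{b,d,k}
  live B7: {k}→∅
  live B8: ∅→∅
  live B9: ∅→∅

Interfere edges:
  b↔{d,g,k,w}
  d↔{b,g,k,w}
  g↔{b,d,k,w}
  k↔{b,d,g,s,w}
  s↔{k}
  w↔{b,d,g,k}

N(s) = ["k"]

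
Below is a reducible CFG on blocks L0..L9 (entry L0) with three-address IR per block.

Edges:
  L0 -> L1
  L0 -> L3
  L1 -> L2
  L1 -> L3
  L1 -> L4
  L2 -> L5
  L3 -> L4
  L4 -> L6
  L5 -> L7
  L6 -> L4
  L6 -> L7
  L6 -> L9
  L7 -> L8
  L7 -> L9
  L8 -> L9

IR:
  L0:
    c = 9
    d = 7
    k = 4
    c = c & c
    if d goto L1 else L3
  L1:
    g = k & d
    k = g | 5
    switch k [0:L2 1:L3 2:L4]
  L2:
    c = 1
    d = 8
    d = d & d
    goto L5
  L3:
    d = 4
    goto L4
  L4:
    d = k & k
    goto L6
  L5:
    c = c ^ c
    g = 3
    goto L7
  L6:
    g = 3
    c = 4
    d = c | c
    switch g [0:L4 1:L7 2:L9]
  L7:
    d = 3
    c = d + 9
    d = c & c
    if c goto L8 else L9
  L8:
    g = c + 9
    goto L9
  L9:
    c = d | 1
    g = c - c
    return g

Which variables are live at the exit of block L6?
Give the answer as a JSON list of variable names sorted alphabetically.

Answer: ["d", "k"]

Working:
Per-block:
  L0: def={c,d,k} ue=∅
  L1: def={g,k} ue={d,k}
  L2: def={c,d} ue=∅
  L3: def={d} ue=∅
  L4: def={d} ue={k}
  L5: def={c,g} ue={c}
  L6: def={c,d,g} ue=∅
  L7: def={c,d} ue=∅
  L8: def={g} ue={c}
  L9: def={c,g} ue={d}

Backward fixpoint:
  L0: in=∅ out={d,k}
  L1: in={d,k} out={k}
  L2: in=∅ out={c}
  L3: in={k} out={k}
  L4: in={k} out={k}
  L5: in={c} out=∅
  L6: in={k} out={d,k}
  L7: in=∅ out={c,d}
  L8: in={c,d} out={d}
  L9: in={d} out=∅

live-out(L6) = ["d", "k"]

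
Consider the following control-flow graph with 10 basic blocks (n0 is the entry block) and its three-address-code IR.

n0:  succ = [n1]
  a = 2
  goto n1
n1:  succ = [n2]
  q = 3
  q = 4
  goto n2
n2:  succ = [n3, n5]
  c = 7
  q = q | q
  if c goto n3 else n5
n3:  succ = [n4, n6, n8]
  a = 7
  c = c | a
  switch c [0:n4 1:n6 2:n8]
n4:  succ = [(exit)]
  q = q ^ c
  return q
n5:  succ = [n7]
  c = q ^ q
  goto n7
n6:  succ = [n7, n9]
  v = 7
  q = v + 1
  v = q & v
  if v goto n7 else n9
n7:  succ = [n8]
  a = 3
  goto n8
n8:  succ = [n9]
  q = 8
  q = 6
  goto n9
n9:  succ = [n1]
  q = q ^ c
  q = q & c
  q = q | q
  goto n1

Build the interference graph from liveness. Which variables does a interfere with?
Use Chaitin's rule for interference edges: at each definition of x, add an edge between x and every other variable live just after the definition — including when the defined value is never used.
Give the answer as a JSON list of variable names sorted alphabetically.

Answer: ["c", "q"]

Analysis:
def/use:
  n0 def {a} use ∅
  n1 def {q} use ∅
  n2 def {c,q} use {q}
  n3 def {a,c} use {c}
  n4 def {q} use {c,q}
  n5 def {c} use {q}
  n6 def {q,v} use ∅
  n7 def {a} use ∅
  n8 def {q} use ∅
  n9 def {q} use {c,q}

Backward fixpoint:
  n0: in=∅ out=∅
  n1: in=∅ out={q}
  n2: in={q} out={c,q}
  n3: in={c,q} out={c,q}
  n4: in={c,q} out=∅
  n5: in={q} out={c}
  n6: in={c} out={c,q}
  n7: in={c} out={c}
  n8: in={c} out={c,q}
  n9: in={c,q} out=∅

Interference:
  a — {c,q}
  c — {a,q,v}
  q — {a,c,v}
  v — {c,q}

N(a) = ["c", "q"]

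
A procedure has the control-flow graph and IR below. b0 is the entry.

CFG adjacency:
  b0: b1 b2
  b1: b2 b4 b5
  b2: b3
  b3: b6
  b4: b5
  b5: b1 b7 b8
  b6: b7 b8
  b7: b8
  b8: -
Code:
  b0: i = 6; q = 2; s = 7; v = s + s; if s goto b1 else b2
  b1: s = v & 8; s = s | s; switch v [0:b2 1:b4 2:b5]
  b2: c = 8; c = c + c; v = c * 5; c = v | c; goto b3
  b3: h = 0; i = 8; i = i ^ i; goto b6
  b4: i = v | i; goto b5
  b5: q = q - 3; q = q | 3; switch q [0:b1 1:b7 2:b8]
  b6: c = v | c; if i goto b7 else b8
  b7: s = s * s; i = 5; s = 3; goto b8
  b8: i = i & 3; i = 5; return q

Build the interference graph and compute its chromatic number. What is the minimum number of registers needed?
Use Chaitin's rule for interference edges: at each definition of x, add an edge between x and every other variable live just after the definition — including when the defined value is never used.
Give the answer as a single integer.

Answer: 5

Working:
Per-block:
  b0: {i,q,s,v} / ∅
  b1: {s} / {v}
  b2: {c,v} / ∅
  b3: {h,i} / ∅
  b4: {i} / {i,v}
  b5: {q} / {q}
  b6: {c} / {c,i,v}
  b7: {i,s} / {s}
  b8: {i} / {i,q}

Liveness:
  b0: in=∅ out={i,q,s,v}
  b1: in={i,q,v} out={i,q,s,v}
  b2: in={q,s} out={c,q,s,v}
  b3: in={c,q,s,v} out={c,i,q,s,v}
  b4: in={i,q,s,v} out={i,q,s,v}
  b5: in={i,q,s,v} out={i,q,s,v}
  b6: in={c,i,q,s,v} out={i,q,s}
  b7: in={q,s} out={i,q}
  b8: in={i,q} out=∅

Conflict graph:
  c↔{h,i,q,s,v}
  h↔{c,q,s,v}
  i↔{c,q,s,v}
  q↔{c,h,i,s,v}
  s↔{c,h,i,q,v}
  v↔{c,h,i,q,s}

Colouring:
  lower bound: {c,h,q,s,v} mutually conflict ⇒ χ ≥ 5
  assign c→c0 h→c4 i→c4 q→c1 s→c2 v→c3 — no edge inside a register ⇒ χ ≤ 5
  χ = 5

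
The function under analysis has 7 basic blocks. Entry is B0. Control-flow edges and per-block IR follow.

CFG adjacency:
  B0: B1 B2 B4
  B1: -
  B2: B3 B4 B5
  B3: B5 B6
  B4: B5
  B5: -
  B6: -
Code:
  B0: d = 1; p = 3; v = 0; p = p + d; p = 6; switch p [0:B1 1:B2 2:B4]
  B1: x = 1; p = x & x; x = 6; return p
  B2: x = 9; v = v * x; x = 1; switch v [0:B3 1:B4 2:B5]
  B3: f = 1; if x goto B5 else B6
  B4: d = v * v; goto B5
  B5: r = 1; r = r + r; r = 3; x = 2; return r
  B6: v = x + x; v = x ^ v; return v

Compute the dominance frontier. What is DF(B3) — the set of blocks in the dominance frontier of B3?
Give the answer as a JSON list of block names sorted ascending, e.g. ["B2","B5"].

Answer: ["B5"]

Working:
idom tree: B1←B0 B2←B0 B3←B2 B4←B0 B5←B0 B6←B3
Join-block Dom:
  B4: preds {B0,B2}: {B0} ∩ {B0,B2} = {B0}; idom=B0
  B5: preds {B2,B3,B4}: {B0,B2} ∩ {B0,B2,B3} ∩ {B0,B4} = {B0}; idom=B0

DF walk-up:
  join B4 pred B0: · stop@B0
  join B4 pred B2: B2 stop@B0
  join B5 pred B2: B2 stop@B0
  join B5 pred B3: B3→B2 stop@B0
  join B5 pred B4: B4 stop@B0
  DF(B0)=∅
  DF(B1)=∅
  DF(B2)={B4,B5}
  DF(B3)={B5}
  DF(B4)={B5}
  DF(B5)=∅
  DF(B6)=∅

DF(B3) = ["B5"]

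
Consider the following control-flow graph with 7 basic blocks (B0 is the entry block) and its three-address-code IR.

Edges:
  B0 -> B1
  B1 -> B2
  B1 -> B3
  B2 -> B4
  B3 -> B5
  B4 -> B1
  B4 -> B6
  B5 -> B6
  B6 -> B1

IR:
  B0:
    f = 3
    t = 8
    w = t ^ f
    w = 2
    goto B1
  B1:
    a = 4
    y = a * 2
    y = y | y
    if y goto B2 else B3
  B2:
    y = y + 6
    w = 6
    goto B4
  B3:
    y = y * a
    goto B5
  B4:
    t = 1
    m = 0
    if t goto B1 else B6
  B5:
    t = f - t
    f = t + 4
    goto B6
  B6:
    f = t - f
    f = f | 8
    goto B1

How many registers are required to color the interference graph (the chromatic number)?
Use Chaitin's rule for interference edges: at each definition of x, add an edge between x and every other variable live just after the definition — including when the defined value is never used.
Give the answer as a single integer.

Answer: 4

Analysis:
Per-block:
  B0 def {f,t,w} use ∅
  B1 def {a,y} use ∅
  B2 def {w,y} use {y}
  B3 def {y} use {a,y}
  B4 def {m,t} use ∅
  B5 def {f,t} use {f,t}
  B6 def {f} use {f,t}

Liveness:
  B0: in=∅ out={f,t}
  B1: in={f,t} out={a,f,t,y}
  B2: in={f,y} out={f}
  B3: in={a,f,t,y} out={f,t}
  B4: in={f} out={f,t}
  B5: in={f,t} out={f,t}
  B6: in={f,t} out={f,t}

Conflict graph:
  a: {f,t,y}
  f: {a,m,t,w,y}
  m: {f,t}
  t: {a,f,m,w,y}
  w: {f,t}
  y: {a,f,t}

Colouring:
  {a,f,t,y} pairwise interfere (4-clique) ⇒ χ ≥ 4
  4-colouring: r0={f}  r1={t}  r2={a,m,w}  r3={y}
  χ = 4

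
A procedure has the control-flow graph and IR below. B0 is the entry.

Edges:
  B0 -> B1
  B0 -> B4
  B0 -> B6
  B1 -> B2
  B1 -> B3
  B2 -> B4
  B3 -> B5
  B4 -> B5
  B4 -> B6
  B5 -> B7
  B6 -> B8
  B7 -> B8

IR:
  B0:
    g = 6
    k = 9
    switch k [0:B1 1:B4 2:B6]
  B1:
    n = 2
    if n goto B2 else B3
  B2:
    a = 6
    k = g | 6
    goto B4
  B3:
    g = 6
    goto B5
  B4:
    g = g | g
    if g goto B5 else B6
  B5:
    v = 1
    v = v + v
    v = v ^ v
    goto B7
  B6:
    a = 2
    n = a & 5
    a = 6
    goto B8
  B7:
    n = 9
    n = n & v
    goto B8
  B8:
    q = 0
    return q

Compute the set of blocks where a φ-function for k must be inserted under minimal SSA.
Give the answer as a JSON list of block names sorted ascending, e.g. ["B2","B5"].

Answer: ["B4", "B5", "B6", "B8"]

Working:
idom tree: B1←B0 B2←B1 B3←B1 B4←B0 B5←B0 B6←B0 B7←B5 B8←B0
Dom∩ at merges:
  B4: preds {B0,B2}: {B0} ∩ {B0,B1,B2} = {B0}; idom=B0
  B5: preds {B3,B4}: {B0,B1,B3} ∩ {B0,B4} = {B0}; idom=B0
  B6: preds {B0,B4}: {B0} ∩ {B0,B4} = {B0}; idom=B0
  B8: preds {B6,B7}: {B0,B6} ∩ {B0,B5,B7} = {B0}; idom=B0

DF walk-up:
  join B4 pred B0: · stop@B0
  join B4 pred B2: B2→B1 stop@B0
  join B5 pred B3: B3→B1 stop@B0
  join B5 pred B4: B4 stop@B0
  join B6 pred B0: · stop@B0
  join B6 pred B4: B4 stop@B0
  join B8 pred B6: B6 stop@B0
  join B8 pred B7: B7→B5 stop@B0
  B0 → ∅
  B1 → {B4,B5}
  B2 → {B4}
  B3 → {B5}
  B4 → {B5,B6}
  B5 → {B8}
  B6 → {B8}
  B7 → {B8}
  B8 → ∅

φ for k: defs {B0,B2}
  DF⁺ = {B4,B5,B6,B8}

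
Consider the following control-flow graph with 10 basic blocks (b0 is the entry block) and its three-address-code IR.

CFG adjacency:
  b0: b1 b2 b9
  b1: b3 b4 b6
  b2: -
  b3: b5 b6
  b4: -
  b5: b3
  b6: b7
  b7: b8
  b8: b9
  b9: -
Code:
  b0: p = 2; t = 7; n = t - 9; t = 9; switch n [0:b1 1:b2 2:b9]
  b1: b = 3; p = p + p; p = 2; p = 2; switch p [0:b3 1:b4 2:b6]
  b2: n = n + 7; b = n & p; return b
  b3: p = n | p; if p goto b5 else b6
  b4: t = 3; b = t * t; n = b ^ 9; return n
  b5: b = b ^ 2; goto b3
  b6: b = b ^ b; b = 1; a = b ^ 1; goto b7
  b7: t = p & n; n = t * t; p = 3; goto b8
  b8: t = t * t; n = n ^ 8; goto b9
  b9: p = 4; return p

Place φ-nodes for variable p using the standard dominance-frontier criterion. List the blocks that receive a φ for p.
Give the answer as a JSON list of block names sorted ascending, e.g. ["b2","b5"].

Answer: ["b3", "b6", "b9"]

Derivation:
idom tree: b1←b0 b2←b0 b3←b1 b4←b1 b5←b3 b6←b1 b7←b6 b8←b7 b9←b0
Dom∩ at merges:
  b3: preds {b1,b5}: {b0,b1} ∩ {b0,b1,b3,b5} = {b0,b1}; idom=b1
  b6: preds {b1,b3}: {b0,b1} ∩ {b0,b1,b3} = {b0,b1}; idom=b1
  b9: preds {b0,b8}: {b0} ∩ {b0,b1,b6,b7,b8} = {b0}; idom=b0

DF derivation:
  b3←b1: walk · to b1
  b3←b5: walk b5→b3 to b1
  b6←b1: walk · to b1
  b6←b3: walk b3 to b1
  b9←b0: walk · to b0
  b9←b8: walk b8→b7→b6→b1 to b0
  DF(b0)=∅
  DF(b1)={b9}
  DF(b2)=∅
  DF(b3)={b3,b6}
  DF(b4)=∅
  DF(b5)={b3}
  DF(b6)={b9}
  DF(b7)={b9}
  DF(b8)={b9}
  DF(b9)=∅

φ for p: defs {b0,b1,b3,b7,b9}
  DF⁺ = {b3,b6,b9}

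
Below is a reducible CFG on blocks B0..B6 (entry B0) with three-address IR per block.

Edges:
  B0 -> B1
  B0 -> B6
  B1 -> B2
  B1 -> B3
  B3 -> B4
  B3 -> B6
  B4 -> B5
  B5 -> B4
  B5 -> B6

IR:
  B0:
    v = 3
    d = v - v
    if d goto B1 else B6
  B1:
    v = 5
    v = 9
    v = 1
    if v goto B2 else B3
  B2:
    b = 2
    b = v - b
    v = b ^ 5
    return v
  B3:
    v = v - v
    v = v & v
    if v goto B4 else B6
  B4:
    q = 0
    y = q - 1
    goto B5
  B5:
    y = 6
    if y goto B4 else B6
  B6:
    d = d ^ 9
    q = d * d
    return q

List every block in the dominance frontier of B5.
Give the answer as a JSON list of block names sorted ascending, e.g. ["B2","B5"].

Answer: ["B4", "B6"]

Derivation:
idom tree: B1←B0 B2←B1 B3←B1 B4←B3 B5←B4 B6←B0
Join-block Dom:
  B4: preds {B3,B5}: {B0,B1,B3} ∩ {B0,B1,B3,B4,B5} = {B0,B1,B3}; idom=B3
  B6: preds {B0,B3,B5}: {B0} ∩ {B0,B1,B3} ∩ {B0,B1,B3,B4,B5} = {B0}; idom=B0

DF walk-up:
  join B4 pred B3: · stop@B3
  join B4 pred B5: B5→B4 stop@B3
  join B6 pred B0: · stop@B0
  join B6 pred B3: B3→B1 stop@B0
  join B6 pred B5: B5→B4→B3→B1 stop@B0
  DF(B0)=∅
  DF(B1)={B6}
  DF(B2)=∅
  DF(B3)={B6}
  DF(B4)={B4,B6}
  DF(B5)={B4,B6}
  DF(B6)=∅

DF(B5) = ["B4", "B6"]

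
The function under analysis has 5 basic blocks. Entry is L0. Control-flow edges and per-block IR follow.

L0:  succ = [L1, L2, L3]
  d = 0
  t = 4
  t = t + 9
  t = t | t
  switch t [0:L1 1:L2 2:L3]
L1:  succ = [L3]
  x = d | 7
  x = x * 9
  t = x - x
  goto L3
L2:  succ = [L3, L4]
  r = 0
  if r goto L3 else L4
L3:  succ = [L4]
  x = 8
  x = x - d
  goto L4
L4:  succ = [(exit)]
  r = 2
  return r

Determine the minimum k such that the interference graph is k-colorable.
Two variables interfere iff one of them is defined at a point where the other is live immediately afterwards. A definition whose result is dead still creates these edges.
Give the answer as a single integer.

Answer: 2

Working:
def/use:
  L0: {d,t} / ∅
  L1: {t,x} / {d}
  L2: {r} / ∅
  L3: {x} / {d}
  L4: {r} / ∅

Liveness:
  L0 li=∅ lo={d}
  L1 li={d} lo={d}
  L2 li={d} lo={d}
  L3 li={d} lo=∅
  L4 li=∅ lo=∅

Conflict graph:
  d — {r,t,x}
  r — {d}
  t — {d}
  x — {d}

Registers:
  clique {d,r} ⇒ need ≥ 2
  assign d→r0 r→r1 t→r1 x→r1 — no edge inside a register ⇒ χ ≤ 2
  χ = 2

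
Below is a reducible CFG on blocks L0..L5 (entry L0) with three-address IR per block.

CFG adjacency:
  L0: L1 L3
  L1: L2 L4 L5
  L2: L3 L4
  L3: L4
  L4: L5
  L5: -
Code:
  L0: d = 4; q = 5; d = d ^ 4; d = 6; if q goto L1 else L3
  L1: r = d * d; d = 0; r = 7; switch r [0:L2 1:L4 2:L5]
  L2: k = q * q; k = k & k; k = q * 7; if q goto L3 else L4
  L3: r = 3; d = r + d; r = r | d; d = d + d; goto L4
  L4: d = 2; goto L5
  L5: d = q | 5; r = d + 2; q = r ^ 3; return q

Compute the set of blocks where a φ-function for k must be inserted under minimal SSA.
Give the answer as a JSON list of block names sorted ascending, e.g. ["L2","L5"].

idom tree: L1←L0 L2←L1 L3←L0 L4←L0 L5←L0
Dom at joins:
  L3: preds {L0,L2}: {L0} ∩ {L0,L1,L2} = {L0}; idom=L0
  L4: preds {L1,L2,L3}: {L0,L1} ∩ {L0,L1,L2} ∩ {L0,L3} = {L0}; idom=L0
  L5: preds {L1,L4}: {L0,L1} ∩ {L0,L4} = {L0}; idom=L0

DF derivation:
  L3←L0: walk · to L0
  L3←L2: walk L2→L1 to L0
  L4←L1: walk L1 to L0
  L4←L2: walk L2→L1 to L0
  L4←L3: walk L3 to L0
  L5←L1: walk L1 to L0
  L5←L4: walk L4 to L0
  L0 → ∅
  L1 → {L3,L4,L5}
  L2 → {L3,L4}
  L3 → {L4}
  L4 → {L5}
  L5 → ∅

φ for k: defs {L2}
  DF⁺ = {L3,L4,L5}

Answer: ["L3", "L4", "L5"]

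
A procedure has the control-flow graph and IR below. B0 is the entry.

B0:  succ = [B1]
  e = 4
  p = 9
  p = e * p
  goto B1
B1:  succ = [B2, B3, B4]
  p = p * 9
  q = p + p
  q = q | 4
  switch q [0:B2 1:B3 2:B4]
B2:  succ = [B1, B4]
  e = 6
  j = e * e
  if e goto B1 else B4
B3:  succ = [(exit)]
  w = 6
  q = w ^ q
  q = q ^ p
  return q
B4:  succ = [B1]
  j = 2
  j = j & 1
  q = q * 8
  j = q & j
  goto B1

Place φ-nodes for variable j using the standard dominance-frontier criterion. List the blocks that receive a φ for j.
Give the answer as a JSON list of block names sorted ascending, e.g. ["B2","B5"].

idom tree: B1←B0 B2←B1 B3←B1 B4←B1
Dom at joins:
  B1: preds {B0,B2,B4}: {B0} ∩ {B0,B1,B2} ∩ {B0,B1,B4} = {B0}; idom=B0
  B4: preds {B1,B2}: {B0,B1} ∩ {B0,B1,B2} = {B0,B1}; idom=B1

DF derivation:
  join B1 pred B0: · stop@B0
  join B1 pred B2: B2→B1 stop@B0
  join B1 pred B4: B4→B1 stop@B0
  join B4 pred B1: · stop@B1
  join B4 pred B2: B2 stop@B1
  DF(B0)=∅
  DF(B1)={B1}
  DF(B2)={B1,B4}
  DF(B3)=∅
  DF(B4)={B1}

φ for j: defs {B2,B4}
  DF⁺ = {B1,B4}

Answer: ["B1", "B4"]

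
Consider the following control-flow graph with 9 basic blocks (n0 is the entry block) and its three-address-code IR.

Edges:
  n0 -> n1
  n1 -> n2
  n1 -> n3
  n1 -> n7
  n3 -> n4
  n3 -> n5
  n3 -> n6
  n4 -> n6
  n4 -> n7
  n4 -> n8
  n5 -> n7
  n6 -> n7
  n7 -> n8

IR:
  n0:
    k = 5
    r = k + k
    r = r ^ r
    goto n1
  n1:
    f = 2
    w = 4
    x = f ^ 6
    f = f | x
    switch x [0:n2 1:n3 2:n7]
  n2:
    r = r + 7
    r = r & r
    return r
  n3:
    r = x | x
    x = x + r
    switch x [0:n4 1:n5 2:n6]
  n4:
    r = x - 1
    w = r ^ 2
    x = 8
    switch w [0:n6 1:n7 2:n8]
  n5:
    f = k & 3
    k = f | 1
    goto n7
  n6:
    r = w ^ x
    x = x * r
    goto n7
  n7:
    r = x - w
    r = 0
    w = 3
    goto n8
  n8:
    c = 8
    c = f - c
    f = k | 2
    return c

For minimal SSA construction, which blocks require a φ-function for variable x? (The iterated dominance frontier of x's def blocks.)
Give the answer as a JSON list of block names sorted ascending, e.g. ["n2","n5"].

idom tree: n1←n0 n2←n1 n3←n1 n4←n3 n5←n3 n6←n3 n7←n1 n8←n1
Join-block Dom:
  n6: preds {n3,n4}: {n0,n1,n3} ∩ {n0,n1,n3,n4} = {n0,n1,n3}; idom=n3
  n7: preds {n1,n4,n5,n6}: {n0,n1} ∩ {n0,n1,n3,n4} ∩ {n0,n1,n3,n5} ∩ {n0,n1,n3,n6} = {n0,n1}; idom=n1
  n8: preds {n4,n7}: {n0,n1,n3,n4} ∩ {n0,n1,n7} = {n0,n1}; idom=n1

DF derivation:
  n6←n3: walk · to n3
  n6←n4: walk n4 to n3
  n7←n1: walk · to n1
  n7←n4: walk n4→n3 to n1
  n7←n5: walk n5→n3 to n1
  n7←n6: walk n6→n3 to n1
  n8←n4: walk n4→n3 to n1
  n8←n7: walk n7 to n1
  n0: DF=∅
  n1: DF=∅
  n2: DF=∅
  n3: DF={n7,n8}
  n4: DF={n6,n7,n8}
  n5: DF={n7}
  n6: DF={n7}
  n7: DF={n8}
  n8: DF=∅

φ for x: defs {n1,n3,n4,n6}
  DF⁺ = {n6,n7,n8}

Answer: ["n6", "n7", "n8"]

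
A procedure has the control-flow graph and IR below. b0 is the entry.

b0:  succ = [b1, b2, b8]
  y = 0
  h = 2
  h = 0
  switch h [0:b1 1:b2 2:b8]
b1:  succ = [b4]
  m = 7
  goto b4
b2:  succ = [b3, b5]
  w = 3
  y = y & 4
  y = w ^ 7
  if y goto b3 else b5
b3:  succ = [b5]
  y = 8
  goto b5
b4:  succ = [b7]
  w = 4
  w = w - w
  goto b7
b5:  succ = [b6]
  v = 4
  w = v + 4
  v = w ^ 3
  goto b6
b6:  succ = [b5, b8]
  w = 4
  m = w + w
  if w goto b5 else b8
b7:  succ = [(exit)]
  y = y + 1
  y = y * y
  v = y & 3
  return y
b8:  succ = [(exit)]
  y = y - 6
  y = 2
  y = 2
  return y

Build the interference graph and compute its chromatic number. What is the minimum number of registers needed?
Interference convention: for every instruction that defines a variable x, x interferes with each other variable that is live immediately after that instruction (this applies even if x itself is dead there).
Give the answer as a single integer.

Answer: 3

Analysis:
def/use:
  b0: def={h,y} ue=∅
  b1: def={m} ue=∅
  b2: def={w,y} ue={y}
  b3: def={y} ue=∅
  b4: def={w} ue=∅
  b5: def={v,w} ue=∅
  b6: def={m,w} ue=∅
  b7: def={v,y} ue={y}
  b8: def={y} ue={y}

Backward fixpoint:
  b0: in=∅ out={y}
  b1: in={y} out={y}
  b2: in={y} out={y}
  b3: in=∅ out={y}
  b4: in={y} out={y}
  b5: in={y} out={y}
  b6: in={y} out={y}
  b7: in={y} out=∅
  b8: in={y} out=∅

Interfere edges:
  h↔{y}
  m↔{w,y}
  v↔{y}
  w↔{m,y}
  y↔{h,m,v,w}

Chromatic number:
  lower bound: {m,w,y} mutually conflict ⇒ χ ≥ 3
  3-colouring: r0={y}  r1={h,m,v}  r2={w}
  χ = 3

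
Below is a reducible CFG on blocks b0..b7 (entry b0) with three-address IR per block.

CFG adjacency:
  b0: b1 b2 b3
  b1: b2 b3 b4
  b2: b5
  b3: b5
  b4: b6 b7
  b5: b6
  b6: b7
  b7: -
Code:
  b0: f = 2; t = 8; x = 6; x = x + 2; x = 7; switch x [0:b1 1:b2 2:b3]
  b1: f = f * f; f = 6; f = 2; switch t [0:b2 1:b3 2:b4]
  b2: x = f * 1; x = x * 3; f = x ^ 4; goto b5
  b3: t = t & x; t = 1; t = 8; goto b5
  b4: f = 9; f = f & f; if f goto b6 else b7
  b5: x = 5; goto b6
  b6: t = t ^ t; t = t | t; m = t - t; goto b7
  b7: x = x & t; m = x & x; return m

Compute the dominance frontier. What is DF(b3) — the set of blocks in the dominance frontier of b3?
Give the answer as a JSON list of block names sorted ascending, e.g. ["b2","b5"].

Answer: ["b5"]

Analysis:
idom tree: b1←b0 b2←b0 b3←b0 b4←b1 b5←b0 b6←b0 b7←b0
Join-block Dom:
  b2: preds {b0,b1}: {b0} ∩ {b0,b1} = {b0}; idom=b0
  b3: preds {b0,b1}: {b0} ∩ {b0,b1} = {b0}; idom=b0
  b5: preds {b2,b3}: {b0,b2} ∩ {b0,b3} = {b0}; idom=b0
  b6: preds {b4,b5}: {b0,b1,b4} ∩ {b0,b5} = {b0}; idom=b0
  b7: preds {b4,b6}: {b0,b1,b4} ∩ {b0,b6} = {b0}; idom=b0

DF walk-up:
  join b2 pred b0: · stop@b0
  join b2 pred b1: b1 stop@b0
  join b3 pred b0: · stop@b0
  join b3 pred b1: b1 stop@b0
  join b5 pred b2: b2 stop@b0
  join b5 pred b3: b3 stop@b0
  join b6 pred b4: b4→b1 stop@b0
  join b6 pred b5: b5 stop@b0
  join b7 pred b4: b4→b1 stop@b0
  join b7 pred b6: b6 stop@b0
  DF(b0)=∅
  DF(b1)={b2,b3,b6,b7}
  DF(b2)={b5}
  DF(b3)={b5}
  DF(b4)={b6,b7}
  DF(b5)={b6}
  DF(b6)={b7}
  DF(b7)=∅

DF(b3) = ["b5"]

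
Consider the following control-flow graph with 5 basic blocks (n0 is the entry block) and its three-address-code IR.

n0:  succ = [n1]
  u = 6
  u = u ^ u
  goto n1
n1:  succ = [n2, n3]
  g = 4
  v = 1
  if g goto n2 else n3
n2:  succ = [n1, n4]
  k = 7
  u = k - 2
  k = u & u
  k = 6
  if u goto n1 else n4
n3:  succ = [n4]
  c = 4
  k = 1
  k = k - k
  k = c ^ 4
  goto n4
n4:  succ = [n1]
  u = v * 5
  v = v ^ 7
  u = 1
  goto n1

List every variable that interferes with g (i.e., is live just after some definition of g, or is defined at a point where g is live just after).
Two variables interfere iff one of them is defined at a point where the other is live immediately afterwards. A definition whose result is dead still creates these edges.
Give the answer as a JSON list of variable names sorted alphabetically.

Block summaries:
  n0: {u} / ∅
  n1: {g,v} / ∅
  n2: {k,u} / ∅
  n3: {c,k} / ∅
  n4: {u,v} / {v}

Liveness:
  n0: in=∅ out=∅
  n1: in=∅ out={v}
  n2: in={v} out={v}
  n3: in={v} out={v}
  n4: in={v} out=∅

Conflict graph:
  c↔{k,v}
  g↔{v}
  k↔{c,u,v}
  u↔{k,v}
  v↔{c,g,k,u}

N(g) = ["v"]

Answer: ["v"]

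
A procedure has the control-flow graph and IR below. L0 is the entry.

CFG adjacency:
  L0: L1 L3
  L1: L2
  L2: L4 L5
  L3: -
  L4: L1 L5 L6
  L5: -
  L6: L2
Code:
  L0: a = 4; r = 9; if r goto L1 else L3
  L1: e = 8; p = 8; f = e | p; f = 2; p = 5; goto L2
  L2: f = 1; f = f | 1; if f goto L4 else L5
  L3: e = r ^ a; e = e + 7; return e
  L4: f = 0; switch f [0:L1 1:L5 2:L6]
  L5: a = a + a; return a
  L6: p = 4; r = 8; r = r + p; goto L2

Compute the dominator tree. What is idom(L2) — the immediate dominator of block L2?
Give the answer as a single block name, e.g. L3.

idom tree: L1←L0 L2←L1 L3←L0 L4←L2 L5←L2 L6←L4
Dom∩ at merges:
  L1: preds {L0,L4}: {L0} ∩ {L0,L1,L2,L4} = {L0}; idom=L0
  L2: preds {L1,L6}: {L0,L1} ∩ {L0,L1,L2,L4,L6} = {L0,L1}; idom=L1
  L5: preds {L2,L4}: {L0,L1,L2} ∩ {L0,L1,L2,L4} = {L0,L1,L2}; idom=L2

idom(L2) = L1

Answer: L1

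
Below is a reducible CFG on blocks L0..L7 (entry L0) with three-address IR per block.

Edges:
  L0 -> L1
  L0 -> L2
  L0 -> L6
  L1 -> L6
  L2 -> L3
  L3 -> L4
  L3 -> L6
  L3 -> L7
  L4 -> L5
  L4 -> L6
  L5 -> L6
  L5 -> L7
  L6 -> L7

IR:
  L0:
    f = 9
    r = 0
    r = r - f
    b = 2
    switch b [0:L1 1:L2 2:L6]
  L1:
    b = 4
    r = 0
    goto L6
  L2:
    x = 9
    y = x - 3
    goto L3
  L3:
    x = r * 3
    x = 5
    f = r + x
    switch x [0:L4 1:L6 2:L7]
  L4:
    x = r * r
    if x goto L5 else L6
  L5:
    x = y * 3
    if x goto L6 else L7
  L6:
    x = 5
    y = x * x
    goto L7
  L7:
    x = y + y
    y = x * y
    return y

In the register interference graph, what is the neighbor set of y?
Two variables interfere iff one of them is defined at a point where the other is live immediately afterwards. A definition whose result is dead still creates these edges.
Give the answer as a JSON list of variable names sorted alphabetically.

Block summaries:
  L0 def {b,f,r} use ∅
  L1 def {b,r} use ∅
  L2 def {x,y} use ∅
  L3 def {f,x} use {r}
  L4 def {x} use {r}
  L5 def {x} use {y}
  L6 def {x,y} use ∅
  L7 def {x,y} use {y}

Live sets:
  L0: in=∅ out={r}
  L1: in=∅ out=∅
  L2: in={r} out={r,y}
  L3: in={r,y} out={r,y}
  L4: in={r,y} out={y}
  L5: in={y} out={y}
  L6: in=∅ out={y}
  L7: in={y} out=∅

Interfere edges:
  b: {r}
  f: {r,x,y}
  r: {b,f,x,y}
  x: {f,r,y}
  y: {f,r,x}

N(y) = ["f", "r", "x"]

Answer: ["f", "r", "x"]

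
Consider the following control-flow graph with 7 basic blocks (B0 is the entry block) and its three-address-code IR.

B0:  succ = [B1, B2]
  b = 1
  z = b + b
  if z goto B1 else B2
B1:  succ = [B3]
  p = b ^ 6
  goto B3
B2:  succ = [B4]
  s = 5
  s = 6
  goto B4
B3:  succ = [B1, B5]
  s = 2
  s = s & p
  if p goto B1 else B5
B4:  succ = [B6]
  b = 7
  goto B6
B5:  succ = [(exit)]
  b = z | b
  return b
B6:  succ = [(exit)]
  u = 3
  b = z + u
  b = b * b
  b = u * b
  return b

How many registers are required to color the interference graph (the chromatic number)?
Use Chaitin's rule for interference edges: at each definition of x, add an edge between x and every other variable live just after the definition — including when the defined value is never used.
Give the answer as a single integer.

Answer: 4

Analysis:
Per-block:
  B0 def {b,z} use ∅
  B1 def {p} use {b}
  B2 def {s} use ∅
  B3 def {s} use {p}
  B4 def {b} use ∅
  B5 def {b} use {b,z}
  B6 def {b,u} use {z}

Live sets:
  B0: in=∅ out={b,z}
  B1: in={b,z} out={b,p,z}
  B2: in={z} out={z}
  B3: in={b,p,z} out={b,z}
  B4: in={z} out={z}
  B5: in={b,z} out=∅
  B6: in={z} out=∅

Interference:
  b — {p,s,u,z}
  p — {b,s,z}
  s — {b,p,z}
  u — {b,z}
  z — {b,p,s,u}

Chromatic number:
  {b,p,s,z} pairwise interfere (4-clique) ⇒ χ ≥ 4
  assign b→r0 p→r2 s→r3 u→r2 z→r1 — no edge inside a register ⇒ χ ≤ 4
  χ = 4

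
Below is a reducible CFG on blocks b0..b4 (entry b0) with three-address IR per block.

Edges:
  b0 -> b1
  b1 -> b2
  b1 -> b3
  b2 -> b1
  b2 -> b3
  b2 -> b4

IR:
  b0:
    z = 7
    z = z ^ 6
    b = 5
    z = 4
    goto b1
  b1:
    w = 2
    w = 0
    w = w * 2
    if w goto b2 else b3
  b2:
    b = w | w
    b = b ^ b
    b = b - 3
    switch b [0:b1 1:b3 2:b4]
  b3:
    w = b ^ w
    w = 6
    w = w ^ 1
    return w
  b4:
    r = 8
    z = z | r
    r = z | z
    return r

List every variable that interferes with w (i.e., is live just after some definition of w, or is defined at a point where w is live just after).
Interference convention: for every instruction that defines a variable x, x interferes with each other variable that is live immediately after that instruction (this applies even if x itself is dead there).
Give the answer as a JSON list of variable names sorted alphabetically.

Answer: ["b", "z"]

Derivation:
Per-block:
  b0: {b,z} / ∅
  b1: {w} / ∅
  b2: {b} / {w}
  b3: {w} / {b,w}
  b4: {r,z} / {z}

Liveness:
  live b0: ∅→{b,z}
  live b1: {b,z}→{b,w,z}
  live b2: {w,z}→{b,w,z}
  live b3: {b,w}→∅
  live b4: {z}→∅

Conflict graph:
  b: {w,z}
  r: {z}
  w: {b,z}
  z: {b,r,w}

N(w) = ["b", "z"]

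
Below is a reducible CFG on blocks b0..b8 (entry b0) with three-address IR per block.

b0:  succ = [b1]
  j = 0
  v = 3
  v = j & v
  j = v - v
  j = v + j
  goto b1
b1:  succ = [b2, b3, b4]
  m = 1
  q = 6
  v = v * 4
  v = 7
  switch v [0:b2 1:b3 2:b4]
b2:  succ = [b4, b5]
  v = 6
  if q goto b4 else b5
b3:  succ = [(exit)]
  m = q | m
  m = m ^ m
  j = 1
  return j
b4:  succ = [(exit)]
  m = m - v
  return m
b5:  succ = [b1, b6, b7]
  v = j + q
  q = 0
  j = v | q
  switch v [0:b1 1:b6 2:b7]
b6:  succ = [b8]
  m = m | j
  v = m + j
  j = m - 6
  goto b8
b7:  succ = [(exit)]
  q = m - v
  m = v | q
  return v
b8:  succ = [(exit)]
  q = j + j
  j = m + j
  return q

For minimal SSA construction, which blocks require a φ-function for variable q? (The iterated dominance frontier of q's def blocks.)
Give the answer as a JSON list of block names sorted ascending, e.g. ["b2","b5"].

idom tree: b1←b0 b2←b1 b3←b1 b4←b1 b5←b2 b6←b5 b7←b5 b8←b6
Dom at joins:
  b1: preds {b0,b5}: {b0} ∩ {b0,b1,b2,b5} = {b0}; idom=b0
  b4: preds {b1,b2}: {b0,b1} ∩ {b0,b1,b2} = {b0,b1}; idom=b1

DF walk-up:
  join b1 pred b0: · stop@b0
  join b1 pred b5: b5→b2→b1 stop@b0
  join b4 pred b1: · stop@b1
  join b4 pred b2: b2 stop@b1
  b0: DF=∅
  b1: DF={b1}
  b2: DF={b1,b4}
  b3: DF=∅
  b4: DF=∅
  b5: DF={b1}
  b6: DF=∅
  b7: DF=∅
  b8: DF=∅

φ for q: defs {b1,b5,b7,b8}
  DF⁺ = {b1}

Answer: ["b1"]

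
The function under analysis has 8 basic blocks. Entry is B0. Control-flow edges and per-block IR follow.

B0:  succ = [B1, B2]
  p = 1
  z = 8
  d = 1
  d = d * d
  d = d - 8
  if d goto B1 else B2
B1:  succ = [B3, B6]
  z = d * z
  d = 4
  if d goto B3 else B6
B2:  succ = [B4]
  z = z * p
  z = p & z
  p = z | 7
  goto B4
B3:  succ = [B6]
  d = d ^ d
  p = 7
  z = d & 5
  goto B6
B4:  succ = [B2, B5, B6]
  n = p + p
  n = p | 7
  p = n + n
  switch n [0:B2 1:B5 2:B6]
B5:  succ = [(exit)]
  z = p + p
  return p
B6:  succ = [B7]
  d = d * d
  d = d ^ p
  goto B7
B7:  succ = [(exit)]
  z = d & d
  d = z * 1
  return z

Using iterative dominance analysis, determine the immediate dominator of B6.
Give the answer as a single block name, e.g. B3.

idom tree: B1←B0 B2←B0 B3←B1 B4←B2 B5←B4 B6←B0 B7←B6
Join-block Dom:
  B2: preds {B0,B4}: {B0} ∩ {B0,B2,B4} = {B0}; idom=B0
  B6: preds {B1,B3,B4}: {B0,B1} ∩ {B0,B1,B3} ∩ {B0,B2,B4} = {B0}; idom=B0

idom(B6) = B0

Answer: B0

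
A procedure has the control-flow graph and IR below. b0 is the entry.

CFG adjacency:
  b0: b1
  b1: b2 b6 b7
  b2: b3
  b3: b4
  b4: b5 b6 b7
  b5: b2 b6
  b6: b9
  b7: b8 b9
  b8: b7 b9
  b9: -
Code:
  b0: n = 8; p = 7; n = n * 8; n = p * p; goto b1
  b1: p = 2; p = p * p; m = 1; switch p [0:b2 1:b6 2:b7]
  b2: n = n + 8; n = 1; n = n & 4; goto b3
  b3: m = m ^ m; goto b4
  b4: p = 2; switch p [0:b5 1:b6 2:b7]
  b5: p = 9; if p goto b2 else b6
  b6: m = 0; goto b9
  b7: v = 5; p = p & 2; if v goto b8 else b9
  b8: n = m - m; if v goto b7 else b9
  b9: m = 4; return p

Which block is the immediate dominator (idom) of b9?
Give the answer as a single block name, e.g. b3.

idom tree: b1←b0 b2←b1 b3←b2 b4←b3 b5←b4 b6←b1 b7←b1 b8←b7 b9←b1
Dom at joins:
  b2: preds {b1,b5}: {b0,b1} ∩ {b0,b1,b2,b3,b4,b5} = {b0,b1}; idom=b1
  b6: preds {b1,b4,b5}: {b0,b1} ∩ {b0,b1,b2,b3,b4} ∩ {b0,b1,b2,b3,b4,b5} = {b0,b1}; idom=b1
  b7: preds {b1,b4,b8}: {b0,b1} ∩ {b0,b1,b2,b3,b4} ∩ {b0,b1,b7,b8} = {b0,b1}; idom=b1
  b9: preds {b6,b7,b8}: {b0,b1,b6} ∩ {b0,b1,b7} ∩ {b0,b1,b7,b8} = {b0,b1}; idom=b1

idom(b9) = b1

Answer: b1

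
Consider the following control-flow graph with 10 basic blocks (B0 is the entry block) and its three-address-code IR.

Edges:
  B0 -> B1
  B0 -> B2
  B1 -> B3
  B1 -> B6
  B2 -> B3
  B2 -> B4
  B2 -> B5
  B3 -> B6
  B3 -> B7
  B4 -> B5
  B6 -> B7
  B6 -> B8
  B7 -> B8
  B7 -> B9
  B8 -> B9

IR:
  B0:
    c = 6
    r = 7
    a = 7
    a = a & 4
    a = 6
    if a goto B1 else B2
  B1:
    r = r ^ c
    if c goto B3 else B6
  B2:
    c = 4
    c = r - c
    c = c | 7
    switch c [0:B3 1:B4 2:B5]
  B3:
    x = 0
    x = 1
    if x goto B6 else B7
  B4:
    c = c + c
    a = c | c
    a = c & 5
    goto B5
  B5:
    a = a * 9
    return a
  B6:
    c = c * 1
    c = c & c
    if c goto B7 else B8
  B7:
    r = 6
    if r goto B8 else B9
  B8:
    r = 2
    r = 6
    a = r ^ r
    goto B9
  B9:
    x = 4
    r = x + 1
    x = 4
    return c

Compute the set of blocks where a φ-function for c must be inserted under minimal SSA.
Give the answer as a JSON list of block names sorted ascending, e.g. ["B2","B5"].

idom tree: B1←B0 B2←B0 B3←B0 B4←B2 B5←B2 B6←B0 B7←B0 B8←B0 B9←B0
Dom at joins:
  B3: preds {B1,B2}: {B0,B1} ∩ {B0,B2} = {B0}; idom=B0
  B5: preds {B2,B4}: {B0,B2} ∩ {B0,B2,B4} = {B0,B2}; idom=B2
  B6: preds {B1,B3}: {B0,B1} ∩ {B0,B3} = {B0}; idom=B0
  B7: preds {B3,B6}: {B0,B3} ∩ {B0,B6} = {B0}; idom=B0
  B8: preds {B6,B7}: {B0,B6} ∩ {B0,B7} = {B0}; idom=B0
  B9: preds {B7,B8}: {B0,B7} ∩ {B0,B8} = {B0}; idom=B0

DF derivation:
  B3←B1: walk B1 to B0
  B3←B2: walk B2 to B0
  B5←B2: walk · to B2
  B5←B4: walk B4 to B2
  B6←B1: walk B1 to B0
  B6←B3: walk B3 to B0
  B7←B3: walk B3 to B0
  B7←B6: walk B6 to B0
  B8←B6: walk B6 to B0
  B8←B7: walk B7 to B0
  B9←B7: walk B7 to B0
  B9←B8: walk B8 to B0
  B0: DF=∅
  B1: DF={B3,B6}
  B2: DF={B3}
  B3: DF={B6,B7}
  B4: DF={B5}
  B5: DF=∅
  B6: DF={B7,B8}
  B7: DF={B8,B9}
  B8: DF={B9}
  B9: DF=∅

φ for c: defs {B0,B2,B4,B6}
  DF⁺ = {B3,B5,B6,B7,B8,B9}

Answer: ["B3", "B5", "B6", "B7", "B8", "B9"]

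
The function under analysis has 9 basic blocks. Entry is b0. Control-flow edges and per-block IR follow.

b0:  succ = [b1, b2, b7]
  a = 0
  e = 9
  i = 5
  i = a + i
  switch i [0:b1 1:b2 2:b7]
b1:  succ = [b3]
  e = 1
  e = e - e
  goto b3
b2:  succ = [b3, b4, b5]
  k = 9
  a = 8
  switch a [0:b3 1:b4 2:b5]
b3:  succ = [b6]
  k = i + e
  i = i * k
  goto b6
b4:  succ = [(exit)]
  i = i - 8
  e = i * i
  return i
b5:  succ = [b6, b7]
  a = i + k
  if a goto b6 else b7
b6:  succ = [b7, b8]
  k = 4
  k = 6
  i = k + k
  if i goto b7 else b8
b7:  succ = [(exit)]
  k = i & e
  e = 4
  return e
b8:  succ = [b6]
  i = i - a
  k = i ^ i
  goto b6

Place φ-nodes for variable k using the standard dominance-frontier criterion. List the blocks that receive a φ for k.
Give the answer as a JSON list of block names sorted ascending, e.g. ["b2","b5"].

Answer: ["b3", "b6", "b7"]

Working:
idom tree: b1←b0 b2←b0 b3←b0 b4←b2 b5←b2 b6←b0 b7←b0 b8←b6
Dom at joins:
  b3: preds {b1,b2}: {b0,b1} ∩ {b0,b2} = {b0}; idom=b0
  b6: preds {b3,b5,b8}: {b0,b3} ∩ {b0,b2,b5} ∩ {b0,b6,b8} = {b0}; idom=b0
  b7: preds {b0,b5,b6}: {b0} ∩ {b0,b2,b5} ∩ {b0,b6} = {b0}; idom=b0

Frontier:
  b3←b1: walk b1 to b0
  b3←b2: walk b2 to b0
  b6←b3: walk b3 to b0
  b6←b5: walk b5→b2 to b0
  b6←b8: walk b8→b6 to b0
  b7←b0: walk · to b0
  b7←b5: walk b5→b2 to b0
  b7←b6: walk b6 to b0
  DF(b0)=∅
  DF(b1)={b3}
  DF(b2)={b3,b6,b7}
  DF(b3)={b6}
  DF(b4)=∅
  DF(b5)={b6,b7}
  DF(b6)={b6,b7}
  DF(b7)=∅
  DF(b8)={b6}

φ for k: defs {b2,b3,b6,b7,b8}
  DF⁺ = {b3,b6,b7}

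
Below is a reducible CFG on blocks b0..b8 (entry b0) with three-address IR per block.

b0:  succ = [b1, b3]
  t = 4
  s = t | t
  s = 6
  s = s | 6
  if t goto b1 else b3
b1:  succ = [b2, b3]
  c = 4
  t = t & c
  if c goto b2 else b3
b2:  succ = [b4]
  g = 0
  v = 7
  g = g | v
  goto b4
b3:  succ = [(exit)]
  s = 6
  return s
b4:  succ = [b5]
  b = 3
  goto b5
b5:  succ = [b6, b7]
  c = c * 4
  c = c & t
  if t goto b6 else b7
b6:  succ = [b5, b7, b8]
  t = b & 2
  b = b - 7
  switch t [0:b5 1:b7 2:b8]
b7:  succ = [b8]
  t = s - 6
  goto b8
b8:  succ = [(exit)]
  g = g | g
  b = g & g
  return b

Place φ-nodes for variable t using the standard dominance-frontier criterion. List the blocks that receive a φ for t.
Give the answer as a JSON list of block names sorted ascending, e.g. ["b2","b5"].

Answer: ["b3", "b5", "b7", "b8"]

Derivation:
idom tree: b1←b0 b2←b1 b3←b0 b4←b2 b5←b4 b6←b5 b7←b5 b8←b5
Dom∩ at merges:
  b3: preds {b0,b1}: {b0} ∩ {b0,b1} = {b0}; idom=b0
  b5: preds {b4,b6}: {b0,b1,b2,b4} ∩ {b0,b1,b2,b4,b5,b6} = {b0,b1,b2,b4}; idom=b4
  b7: preds {b5,b6}: {b0,b1,b2,b4,b5} ∩ {b0,b1,b2,b4,b5,b6} = {b0,b1,b2,b4,b5}; idom=b5
  b8: preds {b6,b7}: {b0,b1,b2,b4,b5,b6} ∩ {b0,b1,b2,b4,b5,b7} = {b0,b1,b2,b4,b5}; idom=b5

Frontier:
  b3←b0: walk · to b0
  b3←b1: walk b1 to b0
  b5←b4: walk · to b4
  b5←b6: walk b6→b5 to b4
  b7←b5: walk · to b5
  b7←b6: walk b6 to b5
  b8←b6: walk b6 to b5
  b8←b7: walk b7 to b5
  b0 → ∅
  b1 → {b3}
  b2 → ∅
  b3 → ∅
  b4 → ∅
  b5 → {b5}
  b6 → {b5,b7,b8}
  b7 → {b8}
  b8 → ∅

φ for t: defs {b0,b1,b6,b7}
  DF⁺ = {b3,b5,b7,b8}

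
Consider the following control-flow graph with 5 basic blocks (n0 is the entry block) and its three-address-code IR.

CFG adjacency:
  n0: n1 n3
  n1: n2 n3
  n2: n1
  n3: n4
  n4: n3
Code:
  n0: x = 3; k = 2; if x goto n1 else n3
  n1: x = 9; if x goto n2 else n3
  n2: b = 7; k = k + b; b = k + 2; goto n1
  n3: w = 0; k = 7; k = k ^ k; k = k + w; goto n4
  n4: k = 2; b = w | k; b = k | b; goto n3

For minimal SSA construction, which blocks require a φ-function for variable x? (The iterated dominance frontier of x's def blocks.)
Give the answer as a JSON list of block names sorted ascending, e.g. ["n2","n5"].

idom tree: n1←n0 n2←n1 n3←n0 n4←n3
Dom∩ at merges:
  n1: preds {n0,n2}: {n0} ∩ {n0,n1,n2} = {n0}; idom=n0
  n3: preds {n0,n1,n4}: {n0} ∩ {n0,n1} ∩ {n0,n3,n4} = {n0}; idom=n0

DF walk-up:
  n1←n0: walk · to n0
  n1←n2: walk n2→n1 to n0
  n3←n0: walk · to n0
  n3←n1: walk n1 to n0
  n3←n4: walk n4→n3 to n0
  n0 → ∅
  n1 → {n1,n3}
  n2 → {n1}
  n3 → {n3}
  n4 → {n3}

φ for x: defs {n0,n1}
  DF⁺ = {n1,n3}

Answer: ["n1", "n3"]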